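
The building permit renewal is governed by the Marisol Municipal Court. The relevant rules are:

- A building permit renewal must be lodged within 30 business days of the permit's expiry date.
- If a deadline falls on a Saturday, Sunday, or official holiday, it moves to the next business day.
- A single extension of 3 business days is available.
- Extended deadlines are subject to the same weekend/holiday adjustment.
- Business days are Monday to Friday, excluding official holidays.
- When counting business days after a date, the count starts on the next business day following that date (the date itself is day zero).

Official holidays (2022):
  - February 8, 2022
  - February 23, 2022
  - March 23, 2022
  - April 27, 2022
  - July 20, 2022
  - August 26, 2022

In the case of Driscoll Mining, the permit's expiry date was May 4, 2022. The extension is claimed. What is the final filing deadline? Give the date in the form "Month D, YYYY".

June 20, 2022

30 business days after May 4, 2022, excluding weekends and holidays, is June 15, 2022.
Since June 15, 2022 is a Wednesday and not a holiday, the date is unchanged.
Applying the 3-business-day extension: 3 business days after June 15, 2022 is June 20, 2022.
June 20, 2022 falls on a Monday, which is a business day, so no adjustment is needed.
Deadline: June 20, 2022.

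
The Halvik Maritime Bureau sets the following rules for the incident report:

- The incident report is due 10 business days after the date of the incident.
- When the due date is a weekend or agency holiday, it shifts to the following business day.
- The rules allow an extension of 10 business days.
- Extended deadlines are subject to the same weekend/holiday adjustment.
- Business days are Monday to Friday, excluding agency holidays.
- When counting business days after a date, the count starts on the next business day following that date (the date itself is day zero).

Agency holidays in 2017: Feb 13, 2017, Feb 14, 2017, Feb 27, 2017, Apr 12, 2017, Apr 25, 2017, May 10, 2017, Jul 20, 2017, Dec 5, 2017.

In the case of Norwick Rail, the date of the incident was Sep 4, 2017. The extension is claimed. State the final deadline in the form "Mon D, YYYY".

10 business days after Sep 4, 2017, excluding weekends and holidays, is Sep 18, 2017.
Sep 18, 2017 (Monday) is already a business day.
The 10-business-day extension runs from Sep 18, 2017 to Oct 2, 2017.
Oct 2, 2017 falls on a Monday, which is a business day, so no adjustment is needed.
So the filing is due Oct 2, 2017.

Oct 2, 2017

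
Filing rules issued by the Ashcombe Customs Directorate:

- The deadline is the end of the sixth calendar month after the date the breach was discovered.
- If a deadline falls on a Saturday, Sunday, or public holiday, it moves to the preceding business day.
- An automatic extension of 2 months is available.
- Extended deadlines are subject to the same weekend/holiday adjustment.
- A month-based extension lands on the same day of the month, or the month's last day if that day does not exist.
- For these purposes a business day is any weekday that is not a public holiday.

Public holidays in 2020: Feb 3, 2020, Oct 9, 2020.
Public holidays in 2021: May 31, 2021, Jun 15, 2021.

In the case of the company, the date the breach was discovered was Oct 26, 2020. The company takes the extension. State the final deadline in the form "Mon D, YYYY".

Jun 30, 2021

6 months after Oct 26, 2020 is April 2021; that month ends on Apr 30, 2021.
Apr 30, 2021 (Friday) is already a business day.
Applying the 2 months extension: 2 months after Apr 30, 2021 is Jun 30, 2021.
Jun 30, 2021 is a Wednesday and not a listed holiday, so it stands.
Deadline: Jun 30, 2021.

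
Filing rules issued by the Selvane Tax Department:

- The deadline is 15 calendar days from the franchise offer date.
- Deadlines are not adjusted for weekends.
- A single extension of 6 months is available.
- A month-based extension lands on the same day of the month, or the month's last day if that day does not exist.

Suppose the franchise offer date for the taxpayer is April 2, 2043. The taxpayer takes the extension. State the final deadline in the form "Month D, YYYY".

October 17, 2043

From April 2, 2043, 15 calendar days later is April 17, 2043.
No adjustment is made for weekends or holidays, so April 17, 2043 stands.
Applying the 6 months extension: 6 months after April 17, 2043 is October 17, 2043.
October 17, 2043 is a Saturday; no weekend or holiday adjustment applies.
Final deadline: October 17, 2043.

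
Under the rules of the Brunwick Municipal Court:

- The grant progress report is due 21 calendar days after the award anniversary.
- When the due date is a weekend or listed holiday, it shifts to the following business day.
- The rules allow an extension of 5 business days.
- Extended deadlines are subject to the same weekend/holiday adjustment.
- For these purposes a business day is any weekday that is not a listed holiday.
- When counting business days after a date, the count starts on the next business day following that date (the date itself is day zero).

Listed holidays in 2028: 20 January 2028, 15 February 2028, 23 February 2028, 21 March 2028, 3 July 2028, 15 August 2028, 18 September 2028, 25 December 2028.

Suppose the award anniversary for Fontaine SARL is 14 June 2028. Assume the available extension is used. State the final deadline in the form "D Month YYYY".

12 July 2028

21 calendar days after 14 June 2028 is 5 July 2028.
5 July 2028 (Wednesday) is already a business day.
Applying the 5-business-day extension: 5 business days after 5 July 2028 is 12 July 2028.
12 July 2028 falls on a Wednesday, which is a business day, so no adjustment is needed.
The final due date is 12 July 2028.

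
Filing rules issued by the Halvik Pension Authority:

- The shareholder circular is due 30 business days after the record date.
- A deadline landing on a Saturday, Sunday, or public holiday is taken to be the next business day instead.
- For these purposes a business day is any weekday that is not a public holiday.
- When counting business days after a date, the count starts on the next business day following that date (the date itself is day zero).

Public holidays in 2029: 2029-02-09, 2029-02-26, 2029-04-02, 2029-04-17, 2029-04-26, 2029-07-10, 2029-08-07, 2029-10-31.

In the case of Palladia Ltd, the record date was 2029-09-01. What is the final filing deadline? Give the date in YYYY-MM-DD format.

2029-10-12

Starting the day after 2029-09-01 and counting 30 business days lands on 2029-10-12.
2029-10-12 falls on a Friday, which is a business day, so no adjustment is needed.
Final deadline: 2029-10-12.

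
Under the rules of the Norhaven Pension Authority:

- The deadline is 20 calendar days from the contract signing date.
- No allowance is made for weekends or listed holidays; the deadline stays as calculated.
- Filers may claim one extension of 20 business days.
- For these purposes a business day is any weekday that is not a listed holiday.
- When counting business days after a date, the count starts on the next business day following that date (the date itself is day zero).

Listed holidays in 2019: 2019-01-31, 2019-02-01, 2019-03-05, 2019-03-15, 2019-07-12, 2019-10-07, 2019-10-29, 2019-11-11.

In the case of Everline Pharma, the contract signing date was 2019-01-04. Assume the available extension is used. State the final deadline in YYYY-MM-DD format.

From 2019-01-04, 20 calendar days later is 2019-01-24.
2019-01-24 falls on a Thursday. The rules make no weekend/holiday allowance, so it remains 2019-01-24.
The 20-business-day extension runs from 2019-01-24 to 2019-02-25.
No adjustment is made for weekends or holidays, so 2019-02-25 stands.
Deadline: 2019-02-25.

2019-02-25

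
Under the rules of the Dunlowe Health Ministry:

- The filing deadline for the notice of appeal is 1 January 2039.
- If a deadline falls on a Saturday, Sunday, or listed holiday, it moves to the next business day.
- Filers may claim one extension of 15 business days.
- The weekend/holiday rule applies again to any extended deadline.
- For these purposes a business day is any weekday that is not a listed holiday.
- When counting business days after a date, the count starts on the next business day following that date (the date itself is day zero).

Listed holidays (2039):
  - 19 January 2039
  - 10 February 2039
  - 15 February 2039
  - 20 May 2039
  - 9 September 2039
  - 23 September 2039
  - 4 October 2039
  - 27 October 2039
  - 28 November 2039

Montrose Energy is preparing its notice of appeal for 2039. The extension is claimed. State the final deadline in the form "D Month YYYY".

25 January 2039

Start from the fixed due date, 1 January 2039.
Because 1 January 2039 is a Saturday, the deadline becomes 3 January 2039 (Monday).
Applying the 15-business-day extension: 15 business days after 3 January 2039 is 25 January 2039.
25 January 2039 falls on a Tuesday, which is a business day, so no adjustment is needed.
Deadline: 25 January 2039.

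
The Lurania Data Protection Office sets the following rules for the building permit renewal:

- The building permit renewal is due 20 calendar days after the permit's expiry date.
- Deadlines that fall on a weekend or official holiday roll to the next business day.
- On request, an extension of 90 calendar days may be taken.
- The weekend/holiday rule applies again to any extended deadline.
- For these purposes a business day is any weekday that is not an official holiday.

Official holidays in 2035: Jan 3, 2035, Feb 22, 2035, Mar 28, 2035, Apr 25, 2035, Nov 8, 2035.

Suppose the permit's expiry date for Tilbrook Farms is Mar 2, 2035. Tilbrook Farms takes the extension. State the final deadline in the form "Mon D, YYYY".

Jun 20, 2035

20 calendar days after Mar 2, 2035 is Mar 22, 2035.
Since Mar 22, 2035 is a Thursday and not a holiday, the date is unchanged.
Add the 90 calendar-day extension to Mar 22, 2035: Jun 20, 2035.
Jun 20, 2035 falls on a Wednesday, which is a business day, so no adjustment is needed.
So the filing is due Jun 20, 2035.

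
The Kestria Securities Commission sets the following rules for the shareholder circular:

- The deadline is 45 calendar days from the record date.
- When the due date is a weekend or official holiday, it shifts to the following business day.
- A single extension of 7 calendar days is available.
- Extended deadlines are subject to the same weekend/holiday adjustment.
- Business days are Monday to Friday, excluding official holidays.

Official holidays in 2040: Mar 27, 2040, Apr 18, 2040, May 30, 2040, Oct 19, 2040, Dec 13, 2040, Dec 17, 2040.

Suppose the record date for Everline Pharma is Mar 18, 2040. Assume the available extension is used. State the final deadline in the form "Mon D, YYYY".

Trigger date Mar 18, 2040 + 45 calendar days = May 2, 2040.
May 2, 2040 is a Wednesday and not a listed holiday, so it stands.
Add the 7 calendar-day extension to May 2, 2040: May 9, 2040.
May 9, 2040 (Wednesday) is already a business day.
So the filing is due May 9, 2040.

May 9, 2040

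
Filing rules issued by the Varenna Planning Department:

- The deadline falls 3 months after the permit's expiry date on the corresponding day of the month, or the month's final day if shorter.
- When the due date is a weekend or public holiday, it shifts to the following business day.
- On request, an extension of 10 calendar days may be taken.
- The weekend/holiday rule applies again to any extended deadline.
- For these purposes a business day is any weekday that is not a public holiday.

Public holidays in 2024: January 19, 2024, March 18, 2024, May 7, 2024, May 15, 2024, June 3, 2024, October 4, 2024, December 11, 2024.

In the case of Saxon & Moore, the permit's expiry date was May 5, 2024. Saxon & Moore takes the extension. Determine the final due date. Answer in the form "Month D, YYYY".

August 15, 2024

Moving 3 months forward from May 5, 2024 on the corresponding day gives August 5, 2024.
August 5, 2024 falls on a Monday, which is a business day, so no adjustment is needed.
Add the 10 calendar-day extension to August 5, 2024: August 15, 2024.
August 15, 2024 is a Thursday and not a listed holiday, so it stands.
The final due date is August 15, 2024.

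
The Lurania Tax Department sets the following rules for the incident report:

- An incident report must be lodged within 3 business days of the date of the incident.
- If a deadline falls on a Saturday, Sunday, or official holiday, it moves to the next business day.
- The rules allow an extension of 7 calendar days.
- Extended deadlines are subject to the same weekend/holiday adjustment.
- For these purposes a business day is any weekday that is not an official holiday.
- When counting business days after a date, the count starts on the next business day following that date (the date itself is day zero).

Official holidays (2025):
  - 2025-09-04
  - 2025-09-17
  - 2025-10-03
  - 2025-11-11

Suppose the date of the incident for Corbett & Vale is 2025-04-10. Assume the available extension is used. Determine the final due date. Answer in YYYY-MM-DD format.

3 business days after 2025-04-10, excluding weekends and holidays, is 2025-04-15.
2025-04-15 is a Tuesday and not a listed holiday, so it stands.
Applying the 7-calendar-day extension: 2025-04-15 + 7 days = 2025-04-22.
2025-04-22 is a Tuesday and not a listed holiday, so it stands.
Deadline: 2025-04-22.

2025-04-22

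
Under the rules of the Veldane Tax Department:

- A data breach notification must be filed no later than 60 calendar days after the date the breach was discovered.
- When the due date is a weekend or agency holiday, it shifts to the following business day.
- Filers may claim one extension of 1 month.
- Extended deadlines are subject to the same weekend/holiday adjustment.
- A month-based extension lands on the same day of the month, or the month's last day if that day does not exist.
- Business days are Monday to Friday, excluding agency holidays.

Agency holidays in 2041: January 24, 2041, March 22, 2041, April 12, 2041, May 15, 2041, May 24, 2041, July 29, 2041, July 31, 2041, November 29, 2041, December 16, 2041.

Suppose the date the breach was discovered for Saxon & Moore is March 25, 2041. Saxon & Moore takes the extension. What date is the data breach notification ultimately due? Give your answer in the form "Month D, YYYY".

June 27, 2041

From March 25, 2041, 60 calendar days later is May 24, 2041.
May 24, 2041 is a listed holiday, so it moves to the next business day, May 27, 2041 (Monday).
Add 1 month to May 27, 2041: June 27, 2041.
June 27, 2041 is a Thursday and not a listed holiday, so it stands.
The final due date is June 27, 2041.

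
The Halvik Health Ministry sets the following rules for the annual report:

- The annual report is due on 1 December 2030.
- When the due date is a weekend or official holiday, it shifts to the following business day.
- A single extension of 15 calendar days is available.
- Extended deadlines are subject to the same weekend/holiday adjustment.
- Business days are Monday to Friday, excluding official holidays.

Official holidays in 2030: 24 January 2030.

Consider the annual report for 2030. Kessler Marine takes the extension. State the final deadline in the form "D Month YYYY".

17 December 2030

The statutory due date is 1 December 2030.
1 December 2030 falls on a Sunday. Rolling to the next business day gives 2 December 2030, a Monday.
With the 15-day extension, 2 December 2030 becomes 17 December 2030.
Since 17 December 2030 is a Tuesday and not a holiday, the date is unchanged.
Final deadline: 17 December 2030.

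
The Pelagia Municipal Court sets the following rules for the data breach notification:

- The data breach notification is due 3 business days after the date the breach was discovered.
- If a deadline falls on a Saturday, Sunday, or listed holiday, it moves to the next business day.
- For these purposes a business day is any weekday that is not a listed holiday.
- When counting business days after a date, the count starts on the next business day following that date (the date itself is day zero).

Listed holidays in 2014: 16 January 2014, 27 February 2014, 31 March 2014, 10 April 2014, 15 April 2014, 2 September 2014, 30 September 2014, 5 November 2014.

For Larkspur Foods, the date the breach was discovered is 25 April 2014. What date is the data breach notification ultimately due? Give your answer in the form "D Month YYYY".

30 April 2014

Starting the day after 25 April 2014 and counting 3 business days lands on 30 April 2014.
Since 30 April 2014 is a Wednesday and not a holiday, the date is unchanged.
Deadline: 30 April 2014.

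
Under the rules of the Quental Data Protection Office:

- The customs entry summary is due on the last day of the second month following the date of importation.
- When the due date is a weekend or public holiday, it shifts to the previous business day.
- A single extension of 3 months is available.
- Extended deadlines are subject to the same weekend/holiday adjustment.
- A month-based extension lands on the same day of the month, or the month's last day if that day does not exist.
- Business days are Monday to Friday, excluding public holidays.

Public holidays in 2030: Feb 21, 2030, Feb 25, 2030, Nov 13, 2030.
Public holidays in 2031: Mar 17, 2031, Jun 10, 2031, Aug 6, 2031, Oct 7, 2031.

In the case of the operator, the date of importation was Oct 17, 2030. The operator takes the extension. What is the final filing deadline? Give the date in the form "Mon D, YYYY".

Mar 31, 2031

The second month after Oct 17, 2030 is December 2030, whose last day is Dec 31, 2030.
Since Dec 31, 2030 is a Tuesday and not a holiday, the date is unchanged.
Add 3 months to Dec 31, 2030: Mar 31, 2031.
Mar 31, 2031 (Monday) is already a business day.
The final due date is Mar 31, 2031.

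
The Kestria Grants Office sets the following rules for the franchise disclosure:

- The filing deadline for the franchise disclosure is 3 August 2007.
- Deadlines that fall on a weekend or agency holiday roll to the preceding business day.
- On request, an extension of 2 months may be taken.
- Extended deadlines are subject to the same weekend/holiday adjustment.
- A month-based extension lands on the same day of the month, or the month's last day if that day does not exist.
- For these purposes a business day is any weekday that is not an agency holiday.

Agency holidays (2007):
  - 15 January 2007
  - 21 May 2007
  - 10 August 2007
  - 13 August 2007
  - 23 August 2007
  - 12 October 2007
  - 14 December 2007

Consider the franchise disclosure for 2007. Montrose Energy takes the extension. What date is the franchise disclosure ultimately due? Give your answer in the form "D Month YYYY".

The statutory due date is 3 August 2007.
3 August 2007 is a Friday and not a listed holiday, so it stands.
Add 2 months to 3 August 2007: 3 October 2007.
3 October 2007 (Wednesday) is already a business day.
The final due date is 3 October 2007.

3 October 2007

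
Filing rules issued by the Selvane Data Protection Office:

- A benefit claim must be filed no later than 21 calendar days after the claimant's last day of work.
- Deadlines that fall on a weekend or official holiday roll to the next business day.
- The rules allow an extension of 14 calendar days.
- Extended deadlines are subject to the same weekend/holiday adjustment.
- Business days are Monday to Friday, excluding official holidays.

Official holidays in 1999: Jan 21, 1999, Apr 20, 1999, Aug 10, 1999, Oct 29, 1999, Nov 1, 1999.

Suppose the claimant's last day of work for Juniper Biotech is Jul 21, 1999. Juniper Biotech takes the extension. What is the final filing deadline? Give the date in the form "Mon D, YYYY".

Aug 25, 1999

From Jul 21, 1999, 21 calendar days later is Aug 11, 1999.
Aug 11, 1999 falls on a Wednesday, which is a business day, so no adjustment is needed.
The 14-calendar-day extension moves the deadline from Aug 11, 1999 to Aug 25, 1999.
Aug 25, 1999 falls on a Wednesday, which is a business day, so no adjustment is needed.
So the filing is due Aug 25, 1999.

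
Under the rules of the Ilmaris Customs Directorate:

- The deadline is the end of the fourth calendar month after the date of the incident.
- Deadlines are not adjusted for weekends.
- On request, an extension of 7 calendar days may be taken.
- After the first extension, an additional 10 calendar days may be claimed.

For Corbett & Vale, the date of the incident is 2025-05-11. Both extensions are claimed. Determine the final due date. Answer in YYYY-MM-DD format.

4 months after 2025-05-11 falls in September 2025; the last day of that month is 2025-09-30.
No adjustment is made for weekends or holidays, so 2025-09-30 stands.
Add the 7 calendar-day extension to 2025-09-30: 2025-10-07.
2025-10-07 is a Tuesday; no weekend or holiday adjustment applies.
Applying the 10-calendar-day extension: 2025-10-07 + 10 days = 2025-10-17.
2025-10-17 is a Friday; no weekend or holiday adjustment applies.
So the filing is due 2025-10-17.

2025-10-17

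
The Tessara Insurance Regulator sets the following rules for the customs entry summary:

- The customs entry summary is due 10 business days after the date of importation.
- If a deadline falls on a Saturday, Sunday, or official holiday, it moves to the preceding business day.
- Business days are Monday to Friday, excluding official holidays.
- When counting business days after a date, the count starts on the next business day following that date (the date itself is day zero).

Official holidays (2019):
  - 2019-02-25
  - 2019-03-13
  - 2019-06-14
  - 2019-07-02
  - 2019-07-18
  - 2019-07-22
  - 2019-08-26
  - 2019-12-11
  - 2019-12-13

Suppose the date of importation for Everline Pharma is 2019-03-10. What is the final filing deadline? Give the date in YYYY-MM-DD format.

2019-03-25

Starting the day after 2019-03-10 and counting 10 business days lands on 2019-03-25.
2019-03-25 (Monday) is already a business day.
The final due date is 2019-03-25.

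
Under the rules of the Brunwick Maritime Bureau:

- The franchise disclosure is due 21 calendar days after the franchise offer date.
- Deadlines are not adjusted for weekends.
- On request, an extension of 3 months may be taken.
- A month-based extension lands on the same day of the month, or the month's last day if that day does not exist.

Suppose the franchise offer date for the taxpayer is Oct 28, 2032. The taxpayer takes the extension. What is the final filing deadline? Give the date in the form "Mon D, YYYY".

Feb 18, 2033

From Oct 28, 2032, 21 calendar days later is Nov 18, 2032.
Nov 18, 2032 is a Thursday; no weekend or holiday adjustment applies.
Applying the 3 months extension: 3 months after Nov 18, 2032 is Feb 18, 2033.
Feb 18, 2033 falls on a Friday. The rules make no weekend/holiday allowance, so it remains Feb 18, 2033.
So the filing is due Feb 18, 2033.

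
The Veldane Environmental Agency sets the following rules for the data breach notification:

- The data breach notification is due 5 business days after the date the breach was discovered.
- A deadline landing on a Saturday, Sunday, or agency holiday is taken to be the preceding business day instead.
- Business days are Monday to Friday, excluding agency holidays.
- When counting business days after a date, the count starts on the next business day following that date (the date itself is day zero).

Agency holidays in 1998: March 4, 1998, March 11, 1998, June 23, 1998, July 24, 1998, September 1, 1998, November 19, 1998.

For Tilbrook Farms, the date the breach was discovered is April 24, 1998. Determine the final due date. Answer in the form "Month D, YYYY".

May 1, 1998

Starting the day after April 24, 1998 and counting 5 business days lands on May 1, 1998.
May 1, 1998 falls on a Friday, which is a business day, so no adjustment is needed.
So the filing is due May 1, 1998.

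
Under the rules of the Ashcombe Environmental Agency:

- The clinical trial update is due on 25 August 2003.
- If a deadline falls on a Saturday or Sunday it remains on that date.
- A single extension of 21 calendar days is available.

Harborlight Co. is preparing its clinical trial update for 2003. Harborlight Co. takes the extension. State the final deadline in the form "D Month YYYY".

Start from the fixed due date, 25 August 2003.
No adjustment is made for weekends or holidays, so 25 August 2003 stands.
The 21-calendar-day extension moves the deadline from 25 August 2003 to 15 September 2003.
15 September 2003 falls on a Monday. The rules make no weekend/holiday allowance, so it remains 15 September 2003.
So the filing is due 15 September 2003.

15 September 2003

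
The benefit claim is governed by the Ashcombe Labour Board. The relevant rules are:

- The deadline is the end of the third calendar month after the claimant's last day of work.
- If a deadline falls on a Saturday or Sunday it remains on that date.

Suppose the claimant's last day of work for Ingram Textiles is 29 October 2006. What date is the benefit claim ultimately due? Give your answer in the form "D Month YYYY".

3 months after 29 October 2006 falls in January 2007; the last day of that month is 31 January 2007.
31 January 2007 falls on a Wednesday. The rules make no weekend/holiday allowance, so it remains 31 January 2007.
Final deadline: 31 January 2007.

31 January 2007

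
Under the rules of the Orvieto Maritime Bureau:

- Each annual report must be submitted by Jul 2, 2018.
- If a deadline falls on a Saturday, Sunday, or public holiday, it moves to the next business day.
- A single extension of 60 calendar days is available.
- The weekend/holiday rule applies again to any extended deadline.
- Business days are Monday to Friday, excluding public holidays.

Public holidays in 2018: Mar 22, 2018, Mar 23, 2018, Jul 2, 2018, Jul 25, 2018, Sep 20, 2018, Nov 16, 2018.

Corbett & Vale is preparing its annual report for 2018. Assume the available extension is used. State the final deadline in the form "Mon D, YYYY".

Sep 3, 2018

The statutory due date is Jul 2, 2018.
Jul 2, 2018 is a listed holiday; the next business day is Jul 3, 2018 (Tuesday).
Add the 60 calendar-day extension to Jul 3, 2018: Sep 1, 2018.
Because Sep 1, 2018 is a Saturday, the deadline becomes Sep 3, 2018 (Monday).
So the filing is due Sep 3, 2018.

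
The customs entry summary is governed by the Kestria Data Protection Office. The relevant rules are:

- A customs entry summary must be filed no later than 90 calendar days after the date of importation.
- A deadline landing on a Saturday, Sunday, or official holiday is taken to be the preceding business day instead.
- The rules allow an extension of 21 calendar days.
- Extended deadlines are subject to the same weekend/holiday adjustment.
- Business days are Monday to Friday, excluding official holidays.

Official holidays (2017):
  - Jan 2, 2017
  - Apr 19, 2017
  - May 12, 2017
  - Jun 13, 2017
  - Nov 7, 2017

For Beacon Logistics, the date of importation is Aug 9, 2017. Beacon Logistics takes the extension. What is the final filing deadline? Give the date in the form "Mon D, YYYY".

Nov 27, 2017

Trigger date Aug 9, 2017 + 90 calendar days = Nov 7, 2017.
Nov 7, 2017 falls on a listed holiday. Rolling to the preceding business day gives Nov 6, 2017, a Monday.
Applying the 21-calendar-day extension: Nov 6, 2017 + 21 days = Nov 27, 2017.
Since Nov 27, 2017 is a Monday and not a holiday, the date is unchanged.
Deadline: Nov 27, 2017.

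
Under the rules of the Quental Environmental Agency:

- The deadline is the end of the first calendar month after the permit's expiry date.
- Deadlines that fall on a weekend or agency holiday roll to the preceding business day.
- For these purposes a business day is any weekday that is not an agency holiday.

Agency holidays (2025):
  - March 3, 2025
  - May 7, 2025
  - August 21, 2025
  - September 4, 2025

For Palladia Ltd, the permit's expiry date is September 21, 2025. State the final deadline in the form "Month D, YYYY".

October 31, 2025

1 month after September 21, 2025 is October 2025; that month ends on October 31, 2025.
October 31, 2025 falls on a Friday, which is a business day, so no adjustment is needed.
So the filing is due October 31, 2025.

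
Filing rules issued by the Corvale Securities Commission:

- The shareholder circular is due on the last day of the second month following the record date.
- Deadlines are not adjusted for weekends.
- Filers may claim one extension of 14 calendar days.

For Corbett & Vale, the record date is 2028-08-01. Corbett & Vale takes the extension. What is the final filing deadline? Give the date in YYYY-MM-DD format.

2 months after 2028-08-01 is October 2028; that month ends on 2028-10-31.
No adjustment is made for weekends or holidays, so 2028-10-31 stands.
With the 14-day extension, 2028-10-31 becomes 2028-11-14.
2028-11-14 is a Tuesday; no weekend or holiday adjustment applies.
So the filing is due 2028-11-14.

2028-11-14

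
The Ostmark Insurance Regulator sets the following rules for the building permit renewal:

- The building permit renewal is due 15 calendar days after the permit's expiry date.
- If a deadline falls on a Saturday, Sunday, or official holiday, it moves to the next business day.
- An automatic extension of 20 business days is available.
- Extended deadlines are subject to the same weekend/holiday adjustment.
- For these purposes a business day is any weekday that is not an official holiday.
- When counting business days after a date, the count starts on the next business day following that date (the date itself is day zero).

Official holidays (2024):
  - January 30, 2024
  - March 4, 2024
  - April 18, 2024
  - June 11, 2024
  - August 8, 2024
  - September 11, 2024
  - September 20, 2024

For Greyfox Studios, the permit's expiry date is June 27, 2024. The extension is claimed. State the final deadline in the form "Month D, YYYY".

August 12, 2024

Trigger date June 27, 2024 + 15 calendar days = July 12, 2024.
Since July 12, 2024 is a Friday and not a holiday, the date is unchanged.
Counting 20 further business days from July 12, 2024 reaches August 12, 2024.
August 12, 2024 is a Monday and not a listed holiday, so it stands.
So the filing is due August 12, 2024.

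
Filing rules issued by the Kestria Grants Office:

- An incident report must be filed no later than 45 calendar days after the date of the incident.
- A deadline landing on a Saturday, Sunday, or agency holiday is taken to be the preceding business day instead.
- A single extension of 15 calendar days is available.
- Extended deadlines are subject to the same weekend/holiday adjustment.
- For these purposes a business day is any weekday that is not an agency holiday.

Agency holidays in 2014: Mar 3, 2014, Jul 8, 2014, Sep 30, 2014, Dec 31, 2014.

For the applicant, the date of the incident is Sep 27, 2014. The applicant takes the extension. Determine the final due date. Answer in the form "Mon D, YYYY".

45 calendar days after Sep 27, 2014 is Nov 11, 2014.
Nov 11, 2014 (Tuesday) is already a business day.
The 15-calendar-day extension moves the deadline from Nov 11, 2014 to Nov 26, 2014.
Nov 26, 2014 is a Wednesday and not a listed holiday, so it stands.
So the filing is due Nov 26, 2014.

Nov 26, 2014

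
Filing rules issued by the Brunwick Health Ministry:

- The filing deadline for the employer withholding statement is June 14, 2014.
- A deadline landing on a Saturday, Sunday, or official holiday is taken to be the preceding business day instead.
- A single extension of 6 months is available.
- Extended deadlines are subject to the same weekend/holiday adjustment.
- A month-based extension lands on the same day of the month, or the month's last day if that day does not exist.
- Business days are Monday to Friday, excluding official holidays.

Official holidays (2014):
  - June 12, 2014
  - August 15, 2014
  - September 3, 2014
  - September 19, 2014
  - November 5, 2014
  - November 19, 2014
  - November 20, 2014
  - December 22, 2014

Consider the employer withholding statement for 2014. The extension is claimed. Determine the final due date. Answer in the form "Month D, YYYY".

Start from the fixed due date, June 14, 2014.
June 14, 2014 falls on a Saturday. Rolling to the preceding business day gives June 13, 2014, a Friday.
The 6 months extension carries June 13, 2014 to December 13, 2014.
December 13, 2014 is a Saturday, so it moves to the preceding business day, December 12, 2014 (Friday).
Deadline: December 12, 2014.

December 12, 2014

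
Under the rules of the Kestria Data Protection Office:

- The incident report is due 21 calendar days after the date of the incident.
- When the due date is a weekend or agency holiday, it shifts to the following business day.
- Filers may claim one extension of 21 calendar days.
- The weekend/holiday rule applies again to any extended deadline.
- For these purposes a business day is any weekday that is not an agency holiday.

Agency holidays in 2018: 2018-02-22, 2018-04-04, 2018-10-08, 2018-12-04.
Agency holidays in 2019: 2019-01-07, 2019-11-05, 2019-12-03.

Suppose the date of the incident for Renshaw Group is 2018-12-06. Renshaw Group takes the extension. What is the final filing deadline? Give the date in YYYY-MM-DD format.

2019-01-17

From 2018-12-06, 21 calendar days later is 2018-12-27.
2018-12-27 (Thursday) is already a business day.
The 21-calendar-day extension moves the deadline from 2018-12-27 to 2019-01-17.
2019-01-17 is a Thursday and not a listed holiday, so it stands.
Deadline: 2019-01-17.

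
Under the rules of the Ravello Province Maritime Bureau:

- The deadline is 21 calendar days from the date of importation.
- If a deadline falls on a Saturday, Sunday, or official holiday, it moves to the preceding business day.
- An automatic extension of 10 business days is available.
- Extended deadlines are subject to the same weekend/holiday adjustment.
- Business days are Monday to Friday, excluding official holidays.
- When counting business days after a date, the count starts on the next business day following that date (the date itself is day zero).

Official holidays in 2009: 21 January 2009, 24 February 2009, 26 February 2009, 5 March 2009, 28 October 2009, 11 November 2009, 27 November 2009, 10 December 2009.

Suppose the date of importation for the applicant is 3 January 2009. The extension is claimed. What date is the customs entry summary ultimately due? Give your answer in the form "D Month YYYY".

6 February 2009

21 calendar days after 3 January 2009 is 24 January 2009.
24 January 2009 is a Saturday; the preceding business day is 23 January 2009 (Friday).
Applying the 10-business-day extension: 10 business days after 23 January 2009 is 6 February 2009.
Since 6 February 2009 is a Friday and not a holiday, the date is unchanged.
Deadline: 6 February 2009.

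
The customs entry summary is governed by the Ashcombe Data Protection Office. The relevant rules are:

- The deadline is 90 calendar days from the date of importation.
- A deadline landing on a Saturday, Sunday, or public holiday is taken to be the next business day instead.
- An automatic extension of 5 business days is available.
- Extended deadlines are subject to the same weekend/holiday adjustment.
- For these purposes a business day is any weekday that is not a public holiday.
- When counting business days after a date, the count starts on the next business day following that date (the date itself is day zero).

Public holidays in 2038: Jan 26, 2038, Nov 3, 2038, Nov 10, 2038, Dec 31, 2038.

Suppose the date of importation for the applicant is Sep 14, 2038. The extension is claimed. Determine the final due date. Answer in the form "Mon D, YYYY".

From Sep 14, 2038, 90 calendar days later is Dec 13, 2038.
Dec 13, 2038 is a Monday and not a listed holiday, so it stands.
Applying the 5-business-day extension: 5 business days after Dec 13, 2038 is Dec 20, 2038.
Dec 20, 2038 (Monday) is already a business day.
The final due date is Dec 20, 2038.

Dec 20, 2038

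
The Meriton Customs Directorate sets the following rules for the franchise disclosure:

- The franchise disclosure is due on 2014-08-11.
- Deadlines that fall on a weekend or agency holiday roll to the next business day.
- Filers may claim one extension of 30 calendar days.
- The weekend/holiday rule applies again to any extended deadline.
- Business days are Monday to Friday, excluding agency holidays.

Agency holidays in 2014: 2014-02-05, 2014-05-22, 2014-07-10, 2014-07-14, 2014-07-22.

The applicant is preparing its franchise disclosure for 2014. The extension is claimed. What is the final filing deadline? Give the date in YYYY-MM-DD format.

The statutory due date is 2014-08-11.
Since 2014-08-11 is a Monday and not a holiday, the date is unchanged.
With the 30-day extension, 2014-08-11 becomes 2014-09-10.
2014-09-10 (Wednesday) is already a business day.
So the filing is due 2014-09-10.

2014-09-10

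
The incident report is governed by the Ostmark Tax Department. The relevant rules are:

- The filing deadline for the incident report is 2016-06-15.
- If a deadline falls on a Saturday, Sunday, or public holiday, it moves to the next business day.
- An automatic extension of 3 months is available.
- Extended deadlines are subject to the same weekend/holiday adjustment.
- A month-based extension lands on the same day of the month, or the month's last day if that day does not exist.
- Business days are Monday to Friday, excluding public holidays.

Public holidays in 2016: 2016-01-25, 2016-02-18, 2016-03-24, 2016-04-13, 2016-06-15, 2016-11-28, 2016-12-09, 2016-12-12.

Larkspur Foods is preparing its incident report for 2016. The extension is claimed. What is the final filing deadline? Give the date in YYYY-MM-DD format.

Start from the fixed due date, 2016-06-15.
Because 2016-06-15 is a listed holiday, the deadline becomes 2016-06-16 (Thursday).
Add 3 months to 2016-06-16: 2016-09-16.
Since 2016-09-16 is a Friday and not a holiday, the date is unchanged.
Final deadline: 2016-09-16.

2016-09-16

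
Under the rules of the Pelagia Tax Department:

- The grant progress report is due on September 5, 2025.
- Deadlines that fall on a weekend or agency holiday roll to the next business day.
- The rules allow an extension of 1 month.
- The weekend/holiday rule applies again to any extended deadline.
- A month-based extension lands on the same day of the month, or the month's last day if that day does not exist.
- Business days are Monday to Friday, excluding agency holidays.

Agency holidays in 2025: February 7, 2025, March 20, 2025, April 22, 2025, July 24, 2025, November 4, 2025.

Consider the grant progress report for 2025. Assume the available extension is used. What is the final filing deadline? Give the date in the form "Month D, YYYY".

Start from the fixed due date, September 5, 2025.
September 5, 2025 is a Friday and not a listed holiday, so it stands.
Applying the 1 month extension: 1 month after September 5, 2025 is October 5, 2025.
Because October 5, 2025 is a Sunday, the deadline becomes October 6, 2025 (Monday).
The final due date is October 6, 2025.

October 6, 2025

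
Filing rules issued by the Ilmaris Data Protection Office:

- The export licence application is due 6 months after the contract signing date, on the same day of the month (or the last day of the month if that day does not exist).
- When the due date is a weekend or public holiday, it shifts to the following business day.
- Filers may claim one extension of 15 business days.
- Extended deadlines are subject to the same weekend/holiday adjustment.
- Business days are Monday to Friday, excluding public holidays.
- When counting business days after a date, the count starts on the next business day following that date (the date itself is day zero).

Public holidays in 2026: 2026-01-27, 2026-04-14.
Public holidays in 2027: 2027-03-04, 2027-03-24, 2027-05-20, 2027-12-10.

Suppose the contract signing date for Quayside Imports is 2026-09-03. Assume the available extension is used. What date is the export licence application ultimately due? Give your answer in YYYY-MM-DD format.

2027-03-26

Moving 6 months forward from 2026-09-03 on the corresponding day gives 2027-03-03.
Since 2027-03-03 is a Wednesday and not a holiday, the date is unchanged.
Counting 15 further business days from 2027-03-03 reaches 2027-03-26.
2027-03-26 is a Friday and not a listed holiday, so it stands.
Final deadline: 2027-03-26.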